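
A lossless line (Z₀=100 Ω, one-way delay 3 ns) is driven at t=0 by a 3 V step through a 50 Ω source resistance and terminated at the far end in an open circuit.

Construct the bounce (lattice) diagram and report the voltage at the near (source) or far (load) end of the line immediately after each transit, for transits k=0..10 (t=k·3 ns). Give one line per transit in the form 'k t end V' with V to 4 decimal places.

Γ_L=1.000000, Γ_S=-0.333333; launch V₁=3·100/150=2.000000
k=0 src: V=2.0000
k=1 load: inc=2.000000, refl=2.000000·1.000000=2.0000; V=0.000000+2.000000+2.000000=4.0000
k=2 src: inc=2.000000, refl=2.000000·-0.333333=-0.6667; V=2.000000+2.000000+-0.666667=3.3333
k=3 load: inc=-0.666667, refl=-0.666667·1.000000=-0.6667; V=4.000000+-0.666667+-0.666667=2.6667
k=4 src: inc=-0.666667, refl=-0.666667·-0.333333=0.2222; V=3.333333+-0.666667+0.222222=2.8889
k=5 load: inc=0.222222, refl=0.222222·1.000000=0.2222; V=2.666667+0.222222+0.222222=3.1111
k=6 src: inc=0.222222, refl=0.222222·-0.333333=-0.0741; V=2.888889+0.222222+-0.074074=3.0370
k=7 load: inc=-0.074074, refl=-0.074074·1.000000=-0.0741; V=3.111111+-0.074074+-0.074074=2.9630
k=8 src: inc=-0.074074, refl=-0.074074·-0.333333=0.0247; V=3.037037+-0.074074+0.024691=2.9877
k=9 load: inc=0.024691, refl=0.024691·1.000000=0.0247; V=2.962963+0.024691+0.024691=3.0123
k=10 src: inc=0.024691, refl=0.024691·-0.333333=-0.0082; V=2.987654+0.024691+-0.008230=3.0041

0 0 source 2.0000
1 3 load 4.0000
2 6 source 3.3333
3 9 load 2.6667
4 12 source 2.8889
5 15 load 3.1111
6 18 source 3.0370
7 21 load 2.9630
8 24 source 2.9877
9 27 load 3.0123
10 30 source 3.0041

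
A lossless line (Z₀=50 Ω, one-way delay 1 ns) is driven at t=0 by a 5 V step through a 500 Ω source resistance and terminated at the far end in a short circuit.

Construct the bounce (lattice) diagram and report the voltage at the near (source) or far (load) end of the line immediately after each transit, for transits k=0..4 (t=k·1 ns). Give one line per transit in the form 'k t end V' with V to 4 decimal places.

0 0 source 0.4545
1 1 load 0.0000
2 2 source -0.3719
3 3 load 0.0000
4 4 source 0.3043

Γ_L=-1.000000, Γ_S=0.818182; launch V₁=5·50/550=0.454545
k=0 src: V=0.4545
k=1 load: inc=0.454545, refl=0.454545·-1.000000=-0.4545; V=0.000000+0.454545+-0.454545=0.0000
k=2 src: inc=-0.454545, refl=-0.454545·0.818182=-0.3719; V=0.454545+-0.454545+-0.371901=-0.3719
k=3 load: inc=-0.371901, refl=-0.371901·-1.000000=0.3719; V=0.000000+-0.371901+0.371901=0.0000
k=4 src: inc=0.371901, refl=0.371901·0.818182=0.3043; V=-0.371901+0.371901+0.304282=0.3043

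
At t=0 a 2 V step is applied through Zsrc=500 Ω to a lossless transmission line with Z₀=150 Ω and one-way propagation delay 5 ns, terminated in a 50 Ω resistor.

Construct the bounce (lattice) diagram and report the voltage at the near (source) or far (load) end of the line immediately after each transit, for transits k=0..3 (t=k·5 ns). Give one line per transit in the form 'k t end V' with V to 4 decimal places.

Γ_L=-0.500000, Γ_S=0.538462; launch V₁=2·150/650=0.461538
k=0 src: V=0.4615
k=1 load: inc=0.461538, refl=0.461538·-0.500000=-0.2308; V=0.000000+0.461538+-0.230769=0.2308
k=2 src: inc=-0.230769, refl=-0.230769·0.538462=-0.1243; V=0.461538+-0.230769+-0.124260=0.1065
k=3 load: inc=-0.124260, refl=-0.124260·-0.500000=0.0621; V=0.230769+-0.124260+0.062130=0.1686

0 0 source 0.4615
1 5 load 0.2308
2 10 source 0.1065
3 15 load 0.1686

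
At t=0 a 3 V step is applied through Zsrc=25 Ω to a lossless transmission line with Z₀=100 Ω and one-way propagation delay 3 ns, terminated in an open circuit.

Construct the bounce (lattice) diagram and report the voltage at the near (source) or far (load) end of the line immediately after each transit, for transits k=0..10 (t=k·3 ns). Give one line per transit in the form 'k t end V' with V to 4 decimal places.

Γ_L=1.000000, Γ_S=-0.600000; launch V₁=3·100/125=2.400000
k=0 src: V=2.4000
k=1 load: inc=2.400000, refl=2.400000·1.000000=2.4000; V=0.000000+2.400000+2.400000=4.8000
k=2 src: inc=2.400000, refl=2.400000·-0.600000=-1.4400; V=2.400000+2.400000+-1.440000=3.3600
k=3 load: inc=-1.440000, refl=-1.440000·1.000000=-1.4400; V=4.800000+-1.440000+-1.440000=1.9200
k=4 src: inc=-1.440000, refl=-1.440000·-0.600000=0.8640; V=3.360000+-1.440000+0.864000=2.7840
k=5 load: inc=0.864000, refl=0.864000·1.000000=0.8640; V=1.920000+0.864000+0.864000=3.6480
k=6 src: inc=0.864000, refl=0.864000·-0.600000=-0.5184; V=2.784000+0.864000+-0.518400=3.1296
k=7 load: inc=-0.518400, refl=-0.518400·1.000000=-0.5184; V=3.648000+-0.518400+-0.518400=2.6112
k=8 src: inc=-0.518400, refl=-0.518400·-0.600000=0.3110; V=3.129600+-0.518400+0.311040=2.9222
k=9 load: inc=0.311040, refl=0.311040·1.000000=0.3110; V=2.611200+0.311040+0.311040=3.2333
k=10 src: inc=0.311040, refl=0.311040·-0.600000=-0.1866; V=2.922240+0.311040+-0.186624=3.0467

0 0 source 2.4000
1 3 load 4.8000
2 6 source 3.3600
3 9 load 1.9200
4 12 source 2.7840
5 15 load 3.6480
6 18 source 3.1296
7 21 load 2.6112
8 24 source 2.9222
9 27 load 3.2333
10 30 source 3.0467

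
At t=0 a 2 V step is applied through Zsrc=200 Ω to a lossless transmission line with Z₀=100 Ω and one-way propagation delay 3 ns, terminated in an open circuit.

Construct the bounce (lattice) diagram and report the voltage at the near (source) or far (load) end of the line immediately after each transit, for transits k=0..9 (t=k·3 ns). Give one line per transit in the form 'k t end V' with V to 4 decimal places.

Γ_L=1.000000, Γ_S=0.333333; launch V₁=2·100/300=0.666667
k=0 src: V=0.6667
k=1 load: inc=0.666667, refl=0.666667·1.000000=0.6667; V=0.000000+0.666667+0.666667=1.3333
k=2 src: inc=0.666667, refl=0.666667·0.333333=0.2222; V=0.666667+0.666667+0.222222=1.5556
k=3 load: inc=0.222222, refl=0.222222·1.000000=0.2222; V=1.333333+0.222222+0.222222=1.7778
k=4 src: inc=0.222222, refl=0.222222·0.333333=0.0741; V=1.555556+0.222222+0.074074=1.8519
k=5 load: inc=0.074074, refl=0.074074·1.000000=0.0741; V=1.777778+0.074074+0.074074=1.9259
k=6 src: inc=0.074074, refl=0.074074·0.333333=0.0247; V=1.851852+0.074074+0.024691=1.9506
k=7 load: inc=0.024691, refl=0.024691·1.000000=0.0247; V=1.925926+0.024691+0.024691=1.9753
k=8 src: inc=0.024691, refl=0.024691·0.333333=0.0082; V=1.950617+0.024691+0.008230=1.9835
k=9 load: inc=0.008230, refl=0.008230·1.000000=0.0082; V=1.975309+0.008230+0.008230=1.9918

0 0 source 0.6667
1 3 load 1.3333
2 6 source 1.5556
3 9 load 1.7778
4 12 source 1.8519
5 15 load 1.9259
6 18 source 1.9506
7 21 load 1.9753
8 24 source 1.9835
9 27 load 1.9918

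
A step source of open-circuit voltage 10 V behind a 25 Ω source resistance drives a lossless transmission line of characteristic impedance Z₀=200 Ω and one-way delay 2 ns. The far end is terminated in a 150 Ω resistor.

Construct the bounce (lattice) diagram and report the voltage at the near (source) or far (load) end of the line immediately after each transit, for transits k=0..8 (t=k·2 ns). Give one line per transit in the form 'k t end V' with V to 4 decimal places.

Γ_L=-0.142857, Γ_S=-0.777778; launch V₁=10·200/225=8.888889
k=0 src: V=8.8889
k=1 load: inc=8.888889, refl=8.888889·-0.142857=-1.2698; V=0.000000+8.888889+-1.269841=7.6190
k=2 src: inc=-1.269841, refl=-1.269841·-0.777778=0.9877; V=8.888889+-1.269841+0.987654=8.6067
k=3 load: inc=0.987654, refl=0.987654·-0.142857=-0.1411; V=7.619048+0.987654+-0.141093=8.4656
k=4 src: inc=-0.141093, refl=-0.141093·-0.777778=0.1097; V=8.606702+-0.141093+0.109739=8.5753
k=5 load: inc=0.109739, refl=0.109739·-0.142857=-0.0157; V=8.465608+0.109739+-0.015677=8.5597
k=6 src: inc=-0.015677, refl=-0.015677·-0.777778=0.0122; V=8.575348+-0.015677+0.012193=8.5719
k=7 load: inc=0.012193, refl=0.012193·-0.142857=-0.0017; V=8.559671+0.012193+-0.001742=8.5701
k=8 src: inc=-0.001742, refl=-0.001742·-0.777778=0.0014; V=8.571864+-0.001742+0.001355=8.5715

0 0 source 8.8889
1 2 load 7.6190
2 4 source 8.6067
3 6 load 8.4656
4 8 source 8.5753
5 10 load 8.5597
6 12 source 8.5719
7 14 load 8.5701
8 16 source 8.5715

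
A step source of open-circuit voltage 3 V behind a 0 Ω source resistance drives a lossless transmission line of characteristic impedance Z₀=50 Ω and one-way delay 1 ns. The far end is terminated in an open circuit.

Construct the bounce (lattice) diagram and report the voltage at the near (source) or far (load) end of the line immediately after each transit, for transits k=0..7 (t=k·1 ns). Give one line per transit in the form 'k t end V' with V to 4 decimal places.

Γ_L=1.000000, Γ_S=-1.000000; launch V₁=3·50/50=3.000000
k=0 src: V=3.0000
k=1 load: inc=3.000000, refl=3.000000·1.000000=3.0000; V=0.000000+3.000000+3.000000=6.0000
k=2 src: inc=3.000000, refl=3.000000·-1.000000=-3.0000; V=3.000000+3.000000+-3.000000=3.0000
k=3 load: inc=-3.000000, refl=-3.000000·1.000000=-3.0000; V=6.000000+-3.000000+-3.000000=0.0000
k=4 src: inc=-3.000000, refl=-3.000000·-1.000000=3.0000; V=3.000000+-3.000000+3.000000=3.0000
k=5 load: inc=3.000000, refl=3.000000·1.000000=3.0000; V=0.000000+3.000000+3.000000=6.0000
k=6 src: inc=3.000000, refl=3.000000·-1.000000=-3.0000; V=3.000000+3.000000+-3.000000=3.0000
k=7 load: inc=-3.000000, refl=-3.000000·1.000000=-3.0000; V=6.000000+-3.000000+-3.000000=0.0000

0 0 source 3.0000
1 1 load 6.0000
2 2 source 3.0000
3 3 load 0.0000
4 4 source 3.0000
5 5 load 6.0000
6 6 source 3.0000
7 7 load 0.0000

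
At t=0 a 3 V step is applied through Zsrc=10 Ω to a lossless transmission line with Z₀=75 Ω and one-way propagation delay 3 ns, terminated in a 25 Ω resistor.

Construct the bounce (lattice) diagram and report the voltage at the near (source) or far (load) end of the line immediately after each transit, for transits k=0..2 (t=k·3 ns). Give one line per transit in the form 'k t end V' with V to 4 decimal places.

Γ_L=-0.500000, Γ_S=-0.764706; launch V₁=3·75/85=2.647059
k=0 src: V=2.6471
k=1 load: inc=2.647059, refl=2.647059·-0.500000=-1.3235; V=0.000000+2.647059+-1.323529=1.3235
k=2 src: inc=-1.323529, refl=-1.323529·-0.764706=1.0121; V=2.647059+-1.323529+1.012111=2.3356

0 0 source 2.6471
1 3 load 1.3235
2 6 source 2.3356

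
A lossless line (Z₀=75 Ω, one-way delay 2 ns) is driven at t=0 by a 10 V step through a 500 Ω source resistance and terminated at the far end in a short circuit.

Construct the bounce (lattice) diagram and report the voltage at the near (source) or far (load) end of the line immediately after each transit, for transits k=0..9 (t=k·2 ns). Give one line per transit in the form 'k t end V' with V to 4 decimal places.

0 0 source 1.3043
1 2 load 0.0000
2 4 source -0.9641
3 6 load 0.0000
4 8 source 0.7126
5 10 load 0.0000
6 12 source -0.5267
7 14 load 0.0000
8 16 source 0.3893
9 18 load 0.0000

Γ_L=-1.000000, Γ_S=0.739130; launch V₁=10·75/575=1.304348
k=0 src: V=1.3043
k=1 load: inc=1.304348, refl=1.304348·-1.000000=-1.3043; V=0.000000+1.304348+-1.304348=0.0000
k=2 src: inc=-1.304348, refl=-1.304348·0.739130=-0.9641; V=1.304348+-1.304348+-0.964083=-0.9641
k=3 load: inc=-0.964083, refl=-0.964083·-1.000000=0.9641; V=0.000000+-0.964083+0.964083=0.0000
k=4 src: inc=0.964083, refl=0.964083·0.739130=0.7126; V=-0.964083+0.964083+0.712583=0.7126
k=5 load: inc=0.712583, refl=0.712583·-1.000000=-0.7126; V=0.000000+0.712583+-0.712583=0.0000
k=6 src: inc=-0.712583, refl=-0.712583·0.739130=-0.5267; V=0.712583+-0.712583+-0.526692=-0.5267
k=7 load: inc=-0.526692, refl=-0.526692·-1.000000=0.5267; V=0.000000+-0.526692+0.526692=0.0000
k=8 src: inc=0.526692, refl=0.526692·0.739130=0.3893; V=-0.526692+0.526692+0.389294=0.3893
k=9 load: inc=0.389294, refl=0.389294·-1.000000=-0.3893; V=0.000000+0.389294+-0.389294=0.0000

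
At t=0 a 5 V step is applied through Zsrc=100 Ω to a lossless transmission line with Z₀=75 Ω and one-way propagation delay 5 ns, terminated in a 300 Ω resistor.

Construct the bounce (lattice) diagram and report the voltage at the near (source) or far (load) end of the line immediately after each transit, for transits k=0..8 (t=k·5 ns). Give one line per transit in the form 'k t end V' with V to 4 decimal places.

Γ_L=0.600000, Γ_S=0.142857; launch V₁=5·75/175=2.142857
k=0 src: V=2.1429
k=1 load: inc=2.142857, refl=2.142857·0.600000=1.2857; V=0.000000+2.142857+1.285714=3.4286
k=2 src: inc=1.285714, refl=1.285714·0.142857=0.1837; V=2.142857+1.285714+0.183673=3.6122
k=3 load: inc=0.183673, refl=0.183673·0.600000=0.1102; V=3.428571+0.183673+0.110204=3.7224
k=4 src: inc=0.110204, refl=0.110204·0.142857=0.0157; V=3.612245+0.110204+0.015743=3.7382
k=5 load: inc=0.015743, refl=0.015743·0.600000=0.0094; V=3.722449+0.015743+0.009446=3.7476
k=6 src: inc=0.009446, refl=0.009446·0.142857=0.0013; V=3.738192+0.009446+0.001349=3.7490
k=7 load: inc=0.001349, refl=0.001349·0.600000=0.0008; V=3.747638+0.001349+0.000810=3.7498
k=8 src: inc=0.000810, refl=0.000810·0.142857=0.0001; V=3.748988+0.000810+0.000116=3.7499

0 0 source 2.1429
1 5 load 3.4286
2 10 source 3.6122
3 15 load 3.7224
4 20 source 3.7382
5 25 load 3.7476
6 30 source 3.7490
7 35 load 3.7498
8 40 source 3.7499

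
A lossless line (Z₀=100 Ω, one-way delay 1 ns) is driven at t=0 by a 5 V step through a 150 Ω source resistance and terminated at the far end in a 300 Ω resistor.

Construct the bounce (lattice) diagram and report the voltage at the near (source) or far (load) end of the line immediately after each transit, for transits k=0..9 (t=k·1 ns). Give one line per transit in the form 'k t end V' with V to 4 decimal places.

0 0 source 2.0000
1 1 load 3.0000
2 2 source 3.2000
3 3 load 3.3000
4 4 source 3.3200
5 5 load 3.3300
6 6 source 3.3320
7 7 load 3.3330
8 8 source 3.3332
9 9 load 3.3333

Γ_L=0.500000, Γ_S=0.200000; launch V₁=5·100/250=2.000000
k=0 src: V=2.0000
k=1 load: inc=2.000000, refl=2.000000·0.500000=1.0000; V=0.000000+2.000000+1.000000=3.0000
k=2 src: inc=1.000000, refl=1.000000·0.200000=0.2000; V=2.000000+1.000000+0.200000=3.2000
k=3 load: inc=0.200000, refl=0.200000·0.500000=0.1000; V=3.000000+0.200000+0.100000=3.3000
k=4 src: inc=0.100000, refl=0.100000·0.200000=0.0200; V=3.200000+0.100000+0.020000=3.3200
k=5 load: inc=0.020000, refl=0.020000·0.500000=0.0100; V=3.300000+0.020000+0.010000=3.3300
k=6 src: inc=0.010000, refl=0.010000·0.200000=0.0020; V=3.320000+0.010000+0.002000=3.3320
k=7 load: inc=0.002000, refl=0.002000·0.500000=0.0010; V=3.330000+0.002000+0.001000=3.3330
k=8 src: inc=0.001000, refl=0.001000·0.200000=0.0002; V=3.332000+0.001000+0.000200=3.3332
k=9 load: inc=0.000200, refl=0.000200·0.500000=0.0001; V=3.333000+0.000200+0.000100=3.3333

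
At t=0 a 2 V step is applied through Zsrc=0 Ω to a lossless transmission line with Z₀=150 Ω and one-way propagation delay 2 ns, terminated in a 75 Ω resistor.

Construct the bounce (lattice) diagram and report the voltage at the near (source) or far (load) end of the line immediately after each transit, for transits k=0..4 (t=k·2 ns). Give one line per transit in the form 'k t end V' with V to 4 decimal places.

0 0 source 2.0000
1 2 load 1.3333
2 4 source 2.0000
3 6 load 1.7778
4 8 source 2.0000

Γ_L=-0.333333, Γ_S=-1.000000; launch V₁=2·150/150=2.000000
k=0 src: V=2.0000
k=1 load: inc=2.000000, refl=2.000000·-0.333333=-0.6667; V=0.000000+2.000000+-0.666667=1.3333
k=2 src: inc=-0.666667, refl=-0.666667·-1.000000=0.6667; V=2.000000+-0.666667+0.666667=2.0000
k=3 load: inc=0.666667, refl=0.666667·-0.333333=-0.2222; V=1.333333+0.666667+-0.222222=1.7778
k=4 src: inc=-0.222222, refl=-0.222222·-1.000000=0.2222; V=2.000000+-0.222222+0.222222=2.0000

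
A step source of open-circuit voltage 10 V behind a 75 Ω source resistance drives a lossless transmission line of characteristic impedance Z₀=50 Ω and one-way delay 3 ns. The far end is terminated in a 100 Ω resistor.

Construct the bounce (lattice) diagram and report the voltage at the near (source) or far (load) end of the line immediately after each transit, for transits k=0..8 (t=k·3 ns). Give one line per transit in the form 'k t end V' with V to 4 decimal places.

Γ_L=0.333333, Γ_S=0.200000; launch V₁=10·50/125=4.000000
k=0 src: V=4.0000
k=1 load: inc=4.000000, refl=4.000000·0.333333=1.3333; V=0.000000+4.000000+1.333333=5.3333
k=2 src: inc=1.333333, refl=1.333333·0.200000=0.2667; V=4.000000+1.333333+0.266667=5.6000
k=3 load: inc=0.266667, refl=0.266667·0.333333=0.0889; V=5.333333+0.266667+0.088889=5.6889
k=4 src: inc=0.088889, refl=0.088889·0.200000=0.0178; V=5.600000+0.088889+0.017778=5.7067
k=5 load: inc=0.017778, refl=0.017778·0.333333=0.0059; V=5.688889+0.017778+0.005926=5.7126
k=6 src: inc=0.005926, refl=0.005926·0.200000=0.0012; V=5.706667+0.005926+0.001185=5.7138
k=7 load: inc=0.001185, refl=0.001185·0.333333=0.0004; V=5.712593+0.001185+0.000395=5.7142
k=8 src: inc=0.000395, refl=0.000395·0.200000=0.0001; V=5.713778+0.000395+0.000079=5.7143

0 0 source 4.0000
1 3 load 5.3333
2 6 source 5.6000
3 9 load 5.6889
4 12 source 5.7067
5 15 load 5.7126
6 18 source 5.7138
7 21 load 5.7142
8 24 source 5.7143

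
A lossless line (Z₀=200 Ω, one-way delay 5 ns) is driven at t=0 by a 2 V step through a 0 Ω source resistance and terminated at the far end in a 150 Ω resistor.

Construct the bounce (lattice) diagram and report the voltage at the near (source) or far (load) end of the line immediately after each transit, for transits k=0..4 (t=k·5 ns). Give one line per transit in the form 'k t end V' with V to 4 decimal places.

0 0 source 2.0000
1 5 load 1.7143
2 10 source 2.0000
3 15 load 1.9592
4 20 source 2.0000

Γ_L=-0.142857, Γ_S=-1.000000; launch V₁=2·200/200=2.000000
k=0 src: V=2.0000
k=1 load: inc=2.000000, refl=2.000000·-0.142857=-0.2857; V=0.000000+2.000000+-0.285714=1.7143
k=2 src: inc=-0.285714, refl=-0.285714·-1.000000=0.2857; V=2.000000+-0.285714+0.285714=2.0000
k=3 load: inc=0.285714, refl=0.285714·-0.142857=-0.0408; V=1.714286+0.285714+-0.040816=1.9592
k=4 src: inc=-0.040816, refl=-0.040816·-1.000000=0.0408; V=2.000000+-0.040816+0.040816=2.0000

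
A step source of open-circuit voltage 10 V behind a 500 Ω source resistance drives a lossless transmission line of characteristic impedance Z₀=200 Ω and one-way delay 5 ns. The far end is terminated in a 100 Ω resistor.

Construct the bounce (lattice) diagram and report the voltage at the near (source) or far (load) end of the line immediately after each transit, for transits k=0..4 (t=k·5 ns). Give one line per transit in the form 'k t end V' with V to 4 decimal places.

Γ_L=-0.333333, Γ_S=0.428571; launch V₁=10·200/700=2.857143
k=0 src: V=2.8571
k=1 load: inc=2.857143, refl=2.857143·-0.333333=-0.9524; V=0.000000+2.857143+-0.952381=1.9048
k=2 src: inc=-0.952381, refl=-0.952381·0.428571=-0.4082; V=2.857143+-0.952381+-0.408163=1.4966
k=3 load: inc=-0.408163, refl=-0.408163·-0.333333=0.1361; V=1.904762+-0.408163+0.136054=1.6327
k=4 src: inc=0.136054, refl=0.136054·0.428571=0.0583; V=1.496599+0.136054+0.058309=1.6910

0 0 source 2.8571
1 5 load 1.9048
2 10 source 1.4966
3 15 load 1.6327
4 20 source 1.6910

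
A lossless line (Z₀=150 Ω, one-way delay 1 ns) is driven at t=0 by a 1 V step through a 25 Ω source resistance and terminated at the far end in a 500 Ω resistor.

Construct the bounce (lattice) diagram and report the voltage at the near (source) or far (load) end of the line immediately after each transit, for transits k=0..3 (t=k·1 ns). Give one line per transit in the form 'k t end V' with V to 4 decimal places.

0 0 source 0.8571
1 1 load 1.3187
2 2 source 0.9890
3 3 load 0.8115

Γ_L=0.538462, Γ_S=-0.714286; launch V₁=1·150/175=0.857143
k=0 src: V=0.8571
k=1 load: inc=0.857143, refl=0.857143·0.538462=0.4615; V=0.000000+0.857143+0.461538=1.3187
k=2 src: inc=0.461538, refl=0.461538·-0.714286=-0.3297; V=0.857143+0.461538+-0.329670=0.9890
k=3 load: inc=-0.329670, refl=-0.329670·0.538462=-0.1775; V=1.318681+-0.329670+-0.177515=0.8115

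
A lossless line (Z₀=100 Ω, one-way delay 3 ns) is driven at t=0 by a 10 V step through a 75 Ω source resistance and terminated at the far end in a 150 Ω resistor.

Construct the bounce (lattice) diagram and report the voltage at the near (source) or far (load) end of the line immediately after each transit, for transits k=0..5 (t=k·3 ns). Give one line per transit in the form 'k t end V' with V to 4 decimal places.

Γ_L=0.200000, Γ_S=-0.142857; launch V₁=10·100/175=5.714286
k=0 src: V=5.7143
k=1 load: inc=5.714286, refl=5.714286·0.200000=1.1429; V=0.000000+5.714286+1.142857=6.8571
k=2 src: inc=1.142857, refl=1.142857·-0.142857=-0.1633; V=5.714286+1.142857+-0.163265=6.6939
k=3 load: inc=-0.163265, refl=-0.163265·0.200000=-0.0327; V=6.857143+-0.163265+-0.032653=6.6612
k=4 src: inc=-0.032653, refl=-0.032653·-0.142857=0.0047; V=6.693878+-0.032653+0.004665=6.6659
k=5 load: inc=0.004665, refl=0.004665·0.200000=0.0009; V=6.661224+0.004665+0.000933=6.6668

0 0 source 5.7143
1 3 load 6.8571
2 6 source 6.6939
3 9 load 6.6612
4 12 source 6.6659
5 15 load 6.6668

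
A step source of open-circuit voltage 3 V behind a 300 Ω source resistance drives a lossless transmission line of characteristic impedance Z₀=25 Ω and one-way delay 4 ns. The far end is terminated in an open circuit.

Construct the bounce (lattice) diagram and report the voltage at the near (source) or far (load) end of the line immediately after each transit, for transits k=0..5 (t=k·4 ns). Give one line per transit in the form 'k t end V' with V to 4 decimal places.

0 0 source 0.2308
1 4 load 0.4615
2 8 source 0.6568
3 12 load 0.8521
4 16 source 1.0173
5 20 load 1.1825

Γ_L=1.000000, Γ_S=0.846154; launch V₁=3·25/325=0.230769
k=0 src: V=0.2308
k=1 load: inc=0.230769, refl=0.230769·1.000000=0.2308; V=0.000000+0.230769+0.230769=0.4615
k=2 src: inc=0.230769, refl=0.230769·0.846154=0.1953; V=0.230769+0.230769+0.195266=0.6568
k=3 load: inc=0.195266, refl=0.195266·1.000000=0.1953; V=0.461538+0.195266+0.195266=0.8521
k=4 src: inc=0.195266, refl=0.195266·0.846154=0.1652; V=0.656805+0.195266+0.165225=1.0173
k=5 load: inc=0.165225, refl=0.165225·1.000000=0.1652; V=0.852071+0.165225+0.165225=1.1825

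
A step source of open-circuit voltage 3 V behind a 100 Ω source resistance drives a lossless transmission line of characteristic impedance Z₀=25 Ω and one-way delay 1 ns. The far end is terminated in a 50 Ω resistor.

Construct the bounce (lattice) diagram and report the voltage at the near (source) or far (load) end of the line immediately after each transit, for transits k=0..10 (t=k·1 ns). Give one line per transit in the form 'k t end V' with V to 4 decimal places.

Γ_L=0.333333, Γ_S=0.600000; launch V₁=3·25/125=0.600000
k=0 src: V=0.6000
k=1 load: inc=0.600000, refl=0.600000·0.333333=0.2000; V=0.000000+0.600000+0.200000=0.8000
k=2 src: inc=0.200000, refl=0.200000·0.600000=0.1200; V=0.600000+0.200000+0.120000=0.9200
k=3 load: inc=0.120000, refl=0.120000·0.333333=0.0400; V=0.800000+0.120000+0.040000=0.9600
k=4 src: inc=0.040000, refl=0.040000·0.600000=0.0240; V=0.920000+0.040000+0.024000=0.9840
k=5 load: inc=0.024000, refl=0.024000·0.333333=0.0080; V=0.960000+0.024000+0.008000=0.9920
k=6 src: inc=0.008000, refl=0.008000·0.600000=0.0048; V=0.984000+0.008000+0.004800=0.9968
k=7 load: inc=0.004800, refl=0.004800·0.333333=0.0016; V=0.992000+0.004800+0.001600=0.9984
k=8 src: inc=0.001600, refl=0.001600·0.600000=0.0010; V=0.996800+0.001600+0.000960=0.9994
k=9 load: inc=0.000960, refl=0.000960·0.333333=0.0003; V=0.998400+0.000960+0.000320=0.9997
k=10 src: inc=0.000320, refl=0.000320·0.600000=0.0002; V=0.999360+0.000320+0.000192=0.9999

0 0 source 0.6000
1 1 load 0.8000
2 2 source 0.9200
3 3 load 0.9600
4 4 source 0.9840
5 5 load 0.9920
6 6 source 0.9968
7 7 load 0.9984
8 8 source 0.9994
9 9 load 0.9997
10 10 source 0.9999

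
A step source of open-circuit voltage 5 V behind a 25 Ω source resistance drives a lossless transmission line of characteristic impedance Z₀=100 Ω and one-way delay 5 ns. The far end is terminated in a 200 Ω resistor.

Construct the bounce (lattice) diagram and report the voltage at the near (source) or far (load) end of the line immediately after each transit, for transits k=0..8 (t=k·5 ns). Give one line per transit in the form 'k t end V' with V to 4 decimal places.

0 0 source 4.0000
1 5 load 5.3333
2 10 source 4.5333
3 15 load 4.2667
4 20 source 4.4267
5 25 load 4.4800
6 30 source 4.4480
7 35 load 4.4373
8 40 source 4.4437

Γ_L=0.333333, Γ_S=-0.600000; launch V₁=5·100/125=4.000000
k=0 src: V=4.0000
k=1 load: inc=4.000000, refl=4.000000·0.333333=1.3333; V=0.000000+4.000000+1.333333=5.3333
k=2 src: inc=1.333333, refl=1.333333·-0.600000=-0.8000; V=4.000000+1.333333+-0.800000=4.5333
k=3 load: inc=-0.800000, refl=-0.800000·0.333333=-0.2667; V=5.333333+-0.800000+-0.266667=4.2667
k=4 src: inc=-0.266667, refl=-0.266667·-0.600000=0.1600; V=4.533333+-0.266667+0.160000=4.4267
k=5 load: inc=0.160000, refl=0.160000·0.333333=0.0533; V=4.266667+0.160000+0.053333=4.4800
k=6 src: inc=0.053333, refl=0.053333·-0.600000=-0.0320; V=4.426667+0.053333+-0.032000=4.4480
k=7 load: inc=-0.032000, refl=-0.032000·0.333333=-0.0107; V=4.480000+-0.032000+-0.010667=4.4373
k=8 src: inc=-0.010667, refl=-0.010667·-0.600000=0.0064; V=4.448000+-0.010667+0.006400=4.4437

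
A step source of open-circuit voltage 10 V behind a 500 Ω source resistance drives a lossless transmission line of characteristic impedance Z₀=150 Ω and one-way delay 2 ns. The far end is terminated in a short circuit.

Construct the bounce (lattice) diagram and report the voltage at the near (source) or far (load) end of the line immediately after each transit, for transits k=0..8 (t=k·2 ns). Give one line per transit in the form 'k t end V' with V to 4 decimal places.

0 0 source 2.3077
1 2 load 0.0000
2 4 source -1.2426
3 6 load 0.0000
4 8 source 0.6691
5 10 load 0.0000
6 12 source -0.3603
7 14 load 0.0000
8 16 source 0.1940

Γ_L=-1.000000, Γ_S=0.538462; launch V₁=10·150/650=2.307692
k=0 src: V=2.3077
k=1 load: inc=2.307692, refl=2.307692·-1.000000=-2.3077; V=0.000000+2.307692+-2.307692=0.0000
k=2 src: inc=-2.307692, refl=-2.307692·0.538462=-1.2426; V=2.307692+-2.307692+-1.242604=-1.2426
k=3 load: inc=-1.242604, refl=-1.242604·-1.000000=1.2426; V=0.000000+-1.242604+1.242604=0.0000
k=4 src: inc=1.242604, refl=1.242604·0.538462=0.6691; V=-1.242604+1.242604+0.669094=0.6691
k=5 load: inc=0.669094, refl=0.669094·-1.000000=-0.6691; V=0.000000+0.669094+-0.669094=0.0000
k=6 src: inc=-0.669094, refl=-0.669094·0.538462=-0.3603; V=0.669094+-0.669094+-0.360282=-0.3603
k=7 load: inc=-0.360282, refl=-0.360282·-1.000000=0.3603; V=0.000000+-0.360282+0.360282=0.0000
k=8 src: inc=0.360282, refl=0.360282·0.538462=0.1940; V=-0.360282+0.360282+0.193998=0.1940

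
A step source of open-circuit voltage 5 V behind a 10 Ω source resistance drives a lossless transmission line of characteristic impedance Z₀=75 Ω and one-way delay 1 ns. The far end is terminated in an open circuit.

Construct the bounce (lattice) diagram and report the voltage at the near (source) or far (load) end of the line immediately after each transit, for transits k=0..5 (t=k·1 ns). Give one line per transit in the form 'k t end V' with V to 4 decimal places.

0 0 source 4.4118
1 1 load 8.8235
2 2 source 5.4498
3 3 load 2.0761
4 4 source 4.6560
5 5 load 7.2359

Γ_L=1.000000, Γ_S=-0.764706; launch V₁=5·75/85=4.411765
k=0 src: V=4.4118
k=1 load: inc=4.411765, refl=4.411765·1.000000=4.4118; V=0.000000+4.411765+4.411765=8.8235
k=2 src: inc=4.411765, refl=4.411765·-0.764706=-3.3737; V=4.411765+4.411765+-3.373702=5.4498
k=3 load: inc=-3.373702, refl=-3.373702·1.000000=-3.3737; V=8.823529+-3.373702+-3.373702=2.0761
k=4 src: inc=-3.373702, refl=-3.373702·-0.764706=2.5799; V=5.449827+-3.373702+2.579890=4.6560
k=5 load: inc=2.579890, refl=2.579890·1.000000=2.5799; V=2.076125+2.579890+2.579890=7.2359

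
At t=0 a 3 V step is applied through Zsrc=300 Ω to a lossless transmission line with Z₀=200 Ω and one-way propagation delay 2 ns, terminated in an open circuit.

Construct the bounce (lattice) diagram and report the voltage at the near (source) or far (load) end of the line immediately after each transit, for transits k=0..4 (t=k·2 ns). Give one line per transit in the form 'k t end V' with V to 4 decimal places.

Γ_L=1.000000, Γ_S=0.200000; launch V₁=3·200/500=1.200000
k=0 src: V=1.2000
k=1 load: inc=1.200000, refl=1.200000·1.000000=1.2000; V=0.000000+1.200000+1.200000=2.4000
k=2 src: inc=1.200000, refl=1.200000·0.200000=0.2400; V=1.200000+1.200000+0.240000=2.6400
k=3 load: inc=0.240000, refl=0.240000·1.000000=0.2400; V=2.400000+0.240000+0.240000=2.8800
k=4 src: inc=0.240000, refl=0.240000·0.200000=0.0480; V=2.640000+0.240000+0.048000=2.9280

0 0 source 1.2000
1 2 load 2.4000
2 4 source 2.6400
3 6 load 2.8800
4 8 source 2.9280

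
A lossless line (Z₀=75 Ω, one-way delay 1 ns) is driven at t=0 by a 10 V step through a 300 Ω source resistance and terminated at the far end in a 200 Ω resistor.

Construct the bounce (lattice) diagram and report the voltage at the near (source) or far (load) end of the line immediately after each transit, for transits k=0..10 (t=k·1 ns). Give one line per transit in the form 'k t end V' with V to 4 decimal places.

Γ_L=0.454545, Γ_S=0.600000; launch V₁=10·75/375=2.000000
k=0 src: V=2.0000
k=1 load: inc=2.000000, refl=2.000000·0.454545=0.9091; V=0.000000+2.000000+0.909091=2.9091
k=2 src: inc=0.909091, refl=0.909091·0.600000=0.5455; V=2.000000+0.909091+0.545455=3.4545
k=3 load: inc=0.545455, refl=0.545455·0.454545=0.2479; V=2.909091+0.545455+0.247934=3.7025
k=4 src: inc=0.247934, refl=0.247934·0.600000=0.1488; V=3.454545+0.247934+0.148760=3.8512
k=5 load: inc=0.148760, refl=0.148760·0.454545=0.0676; V=3.702479+0.148760+0.067618=3.9189
k=6 src: inc=0.067618, refl=0.067618·0.600000=0.0406; V=3.851240+0.067618+0.040571=3.9594
k=7 load: inc=0.040571, refl=0.040571·0.454545=0.0184; V=3.918858+0.040571+0.018441=3.9779
k=8 src: inc=0.018441, refl=0.018441·0.600000=0.0111; V=3.959429+0.018441+0.011065=3.9889
k=9 load: inc=0.011065, refl=0.011065·0.454545=0.0050; V=3.977870+0.011065+0.005029=3.9940
k=10 src: inc=0.005029, refl=0.005029·0.600000=0.0030; V=3.988935+0.005029+0.003018=3.9970

0 0 source 2.0000
1 1 load 2.9091
2 2 source 3.4545
3 3 load 3.7025
4 4 source 3.8512
5 5 load 3.9189
6 6 source 3.9594
7 7 load 3.9779
8 8 source 3.9889
9 9 load 3.9940
10 10 source 3.9970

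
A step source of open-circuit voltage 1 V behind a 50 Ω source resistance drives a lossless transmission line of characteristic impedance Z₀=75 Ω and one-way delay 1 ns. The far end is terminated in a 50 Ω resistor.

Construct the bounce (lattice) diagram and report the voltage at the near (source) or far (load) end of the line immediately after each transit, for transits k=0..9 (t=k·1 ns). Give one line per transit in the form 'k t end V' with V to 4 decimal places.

0 0 source 0.6000
1 1 load 0.4800
2 2 source 0.5040
3 3 load 0.4992
4 4 source 0.5002
5 5 load 0.5000
6 6 source 0.5000
7 7 load 0.5000
8 8 source 0.5000
9 9 load 0.5000

Γ_L=-0.200000, Γ_S=-0.200000; launch V₁=1·75/125=0.600000
k=0 src: V=0.6000
k=1 load: inc=0.600000, refl=0.600000·-0.200000=-0.1200; V=0.000000+0.600000+-0.120000=0.4800
k=2 src: inc=-0.120000, refl=-0.120000·-0.200000=0.0240; V=0.600000+-0.120000+0.024000=0.5040
k=3 load: inc=0.024000, refl=0.024000·-0.200000=-0.0048; V=0.480000+0.024000+-0.004800=0.4992
k=4 src: inc=-0.004800, refl=-0.004800·-0.200000=0.0010; V=0.504000+-0.004800+0.000960=0.5002
k=5 load: inc=0.000960, refl=0.000960·-0.200000=-0.0002; V=0.499200+0.000960+-0.000192=0.5000
k=6 src: inc=-0.000192, refl=-0.000192·-0.200000=0.0000; V=0.500160+-0.000192+0.000038=0.5000
k=7 load: inc=0.000038, refl=0.000038·-0.200000=-0.0000; V=0.499968+0.000038+-0.000008=0.5000
k=8 src: inc=-0.000008, refl=-0.000008·-0.200000=0.0000; V=0.500006+-0.000008+0.000002=0.5000
k=9 load: inc=0.000002, refl=0.000002·-0.200000=-0.0000; V=0.499999+0.000002+-0.000000=0.5000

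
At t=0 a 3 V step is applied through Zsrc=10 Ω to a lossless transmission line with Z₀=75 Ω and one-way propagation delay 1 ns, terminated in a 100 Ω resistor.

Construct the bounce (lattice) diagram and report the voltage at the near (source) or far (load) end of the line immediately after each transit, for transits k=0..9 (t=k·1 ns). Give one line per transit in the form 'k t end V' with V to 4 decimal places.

0 0 source 2.6471
1 1 load 3.0252
2 2 source 2.7360
3 3 load 2.6947
4 4 source 2.7263
5 5 load 2.7308
6 6 source 2.7274
7 7 load 2.7269
8 8 source 2.7273
9 9 load 2.7273

Γ_L=0.142857, Γ_S=-0.764706; launch V₁=3·75/85=2.647059
k=0 src: V=2.6471
k=1 load: inc=2.647059, refl=2.647059·0.142857=0.3782; V=0.000000+2.647059+0.378151=3.0252
k=2 src: inc=0.378151, refl=0.378151·-0.764706=-0.2892; V=2.647059+0.378151+-0.289174=2.7360
k=3 load: inc=-0.289174, refl=-0.289174·0.142857=-0.0413; V=3.025210+-0.289174+-0.041311=2.6947
k=4 src: inc=-0.041311, refl=-0.041311·-0.764706=0.0316; V=2.736036+-0.041311+0.031590=2.7263
k=5 load: inc=0.031590, refl=0.031590·0.142857=0.0045; V=2.694725+0.031590+0.004513=2.7308
k=6 src: inc=0.004513, refl=0.004513·-0.764706=-0.0035; V=2.726315+0.004513+-0.003451=2.7274
k=7 load: inc=-0.003451, refl=-0.003451·0.142857=-0.0005; V=2.730828+-0.003451+-0.000493=2.7269
k=8 src: inc=-0.000493, refl=-0.000493·-0.764706=0.0004; V=2.727377+-0.000493+0.000377=2.7273
k=9 load: inc=0.000377, refl=0.000377·0.142857=0.0001; V=2.726884+0.000377+0.000054=2.7273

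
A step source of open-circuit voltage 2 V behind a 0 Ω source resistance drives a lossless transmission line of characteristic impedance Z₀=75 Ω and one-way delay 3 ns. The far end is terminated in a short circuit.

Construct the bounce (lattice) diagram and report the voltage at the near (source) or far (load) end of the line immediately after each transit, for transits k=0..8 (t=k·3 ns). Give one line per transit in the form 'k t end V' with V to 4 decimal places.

Γ_L=-1.000000, Γ_S=-1.000000; launch V₁=2·75/75=2.000000
k=0 src: V=2.0000
k=1 load: inc=2.000000, refl=2.000000·-1.000000=-2.0000; V=0.000000+2.000000+-2.000000=0.0000
k=2 src: inc=-2.000000, refl=-2.000000·-1.000000=2.0000; V=2.000000+-2.000000+2.000000=2.0000
k=3 load: inc=2.000000, refl=2.000000·-1.000000=-2.0000; V=0.000000+2.000000+-2.000000=0.0000
k=4 src: inc=-2.000000, refl=-2.000000·-1.000000=2.0000; V=2.000000+-2.000000+2.000000=2.0000
k=5 load: inc=2.000000, refl=2.000000·-1.000000=-2.0000; V=0.000000+2.000000+-2.000000=0.0000
k=6 src: inc=-2.000000, refl=-2.000000·-1.000000=2.0000; V=2.000000+-2.000000+2.000000=2.0000
k=7 load: inc=2.000000, refl=2.000000·-1.000000=-2.0000; V=0.000000+2.000000+-2.000000=0.0000
k=8 src: inc=-2.000000, refl=-2.000000·-1.000000=2.0000; V=2.000000+-2.000000+2.000000=2.0000

0 0 source 2.0000
1 3 load 0.0000
2 6 source 2.0000
3 9 load 0.0000
4 12 source 2.0000
5 15 load 0.0000
6 18 source 2.0000
7 21 load 0.0000
8 24 source 2.0000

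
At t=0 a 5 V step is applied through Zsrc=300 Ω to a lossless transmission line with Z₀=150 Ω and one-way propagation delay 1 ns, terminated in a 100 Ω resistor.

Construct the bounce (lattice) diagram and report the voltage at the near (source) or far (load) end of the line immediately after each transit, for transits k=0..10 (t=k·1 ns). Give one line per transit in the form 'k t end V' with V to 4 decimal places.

Γ_L=-0.200000, Γ_S=0.333333; launch V₁=5·150/450=1.666667
k=0 src: V=1.6667
k=1 load: inc=1.666667, refl=1.666667·-0.200000=-0.3333; V=0.000000+1.666667+-0.333333=1.3333
k=2 src: inc=-0.333333, refl=-0.333333·0.333333=-0.1111; V=1.666667+-0.333333+-0.111111=1.2222
k=3 load: inc=-0.111111, refl=-0.111111·-0.200000=0.0222; V=1.333333+-0.111111+0.022222=1.2444
k=4 src: inc=0.022222, refl=0.022222·0.333333=0.0074; V=1.222222+0.022222+0.007407=1.2519
k=5 load: inc=0.007407, refl=0.007407·-0.200000=-0.0015; V=1.244444+0.007407+-0.001481=1.2504
k=6 src: inc=-0.001481, refl=-0.001481·0.333333=-0.0005; V=1.251852+-0.001481+-0.000494=1.2499
k=7 load: inc=-0.000494, refl=-0.000494·-0.200000=0.0001; V=1.250370+-0.000494+0.000099=1.2500
k=8 src: inc=0.000099, refl=0.000099·0.333333=0.0000; V=1.249877+0.000099+0.000033=1.2500
k=9 load: inc=0.000033, refl=0.000033·-0.200000=-0.0000; V=1.249975+0.000033+-0.000007=1.2500
k=10 src: inc=-0.000007, refl=-0.000007·0.333333=-0.0000; V=1.250008+-0.000007+-0.000002=1.2500

0 0 source 1.6667
1 1 load 1.3333
2 2 source 1.2222
3 3 load 1.2444
4 4 source 1.2519
5 5 load 1.2504
6 6 source 1.2499
7 7 load 1.2500
8 8 source 1.2500
9 9 load 1.2500
10 10 source 1.2500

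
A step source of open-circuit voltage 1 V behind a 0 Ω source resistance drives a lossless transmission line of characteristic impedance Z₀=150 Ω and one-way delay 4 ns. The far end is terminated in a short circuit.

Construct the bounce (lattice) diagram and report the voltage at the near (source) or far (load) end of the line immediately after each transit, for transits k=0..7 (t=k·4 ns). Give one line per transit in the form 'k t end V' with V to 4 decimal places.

0 0 source 1.0000
1 4 load 0.0000
2 8 source 1.0000
3 12 load 0.0000
4 16 source 1.0000
5 20 load 0.0000
6 24 source 1.0000
7 28 load 0.0000

Γ_L=-1.000000, Γ_S=-1.000000; launch V₁=1·150/150=1.000000
k=0 src: V=1.0000
k=1 load: inc=1.000000, refl=1.000000·-1.000000=-1.0000; V=0.000000+1.000000+-1.000000=0.0000
k=2 src: inc=-1.000000, refl=-1.000000·-1.000000=1.0000; V=1.000000+-1.000000+1.000000=1.0000
k=3 load: inc=1.000000, refl=1.000000·-1.000000=-1.0000; V=0.000000+1.000000+-1.000000=0.0000
k=4 src: inc=-1.000000, refl=-1.000000·-1.000000=1.0000; V=1.000000+-1.000000+1.000000=1.0000
k=5 load: inc=1.000000, refl=1.000000·-1.000000=-1.0000; V=0.000000+1.000000+-1.000000=0.0000
k=6 src: inc=-1.000000, refl=-1.000000·-1.000000=1.0000; V=1.000000+-1.000000+1.000000=1.0000
k=7 load: inc=1.000000, refl=1.000000·-1.000000=-1.0000; V=0.000000+1.000000+-1.000000=0.0000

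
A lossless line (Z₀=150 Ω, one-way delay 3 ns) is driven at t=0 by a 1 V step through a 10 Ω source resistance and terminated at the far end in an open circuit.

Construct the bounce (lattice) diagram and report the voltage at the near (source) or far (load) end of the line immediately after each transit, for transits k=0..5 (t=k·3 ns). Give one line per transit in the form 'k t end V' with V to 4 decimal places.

Γ_L=1.000000, Γ_S=-0.875000; launch V₁=1·150/160=0.937500
k=0 src: V=0.9375
k=1 load: inc=0.937500, refl=0.937500·1.000000=0.9375; V=0.000000+0.937500+0.937500=1.8750
k=2 src: inc=0.937500, refl=0.937500·-0.875000=-0.8203; V=0.937500+0.937500+-0.820312=1.0547
k=3 load: inc=-0.820312, refl=-0.820312·1.000000=-0.8203; V=1.875000+-0.820312+-0.820312=0.2344
k=4 src: inc=-0.820312, refl=-0.820312·-0.875000=0.7178; V=1.054688+-0.820312+0.717773=0.9521
k=5 load: inc=0.717773, refl=0.717773·1.000000=0.7178; V=0.234375+0.717773+0.717773=1.6699

0 0 source 0.9375
1 3 load 1.8750
2 6 source 1.0547
3 9 load 0.2344
4 12 source 0.9521
5 15 load 1.6699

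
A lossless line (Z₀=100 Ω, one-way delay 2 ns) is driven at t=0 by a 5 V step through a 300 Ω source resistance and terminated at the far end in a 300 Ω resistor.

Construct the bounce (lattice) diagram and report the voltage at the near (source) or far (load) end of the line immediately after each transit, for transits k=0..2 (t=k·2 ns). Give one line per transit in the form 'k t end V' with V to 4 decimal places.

0 0 source 1.2500
1 2 load 1.8750
2 4 source 2.1875

Γ_L=0.500000, Γ_S=0.500000; launch V₁=5·100/400=1.250000
k=0 src: V=1.2500
k=1 load: inc=1.250000, refl=1.250000·0.500000=0.6250; V=0.000000+1.250000+0.625000=1.8750
k=2 src: inc=0.625000, refl=0.625000·0.500000=0.3125; V=1.250000+0.625000+0.312500=2.1875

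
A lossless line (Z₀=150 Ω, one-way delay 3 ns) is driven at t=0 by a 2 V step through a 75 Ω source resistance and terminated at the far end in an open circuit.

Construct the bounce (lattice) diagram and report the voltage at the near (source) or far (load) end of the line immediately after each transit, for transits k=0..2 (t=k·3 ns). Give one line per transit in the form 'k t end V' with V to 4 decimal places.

Γ_L=1.000000, Γ_S=-0.333333; launch V₁=2·150/225=1.333333
k=0 src: V=1.3333
k=1 load: inc=1.333333, refl=1.333333·1.000000=1.3333; V=0.000000+1.333333+1.333333=2.6667
k=2 src: inc=1.333333, refl=1.333333·-0.333333=-0.4444; V=1.333333+1.333333+-0.444444=2.2222

0 0 source 1.3333
1 3 load 2.6667
2 6 source 2.2222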